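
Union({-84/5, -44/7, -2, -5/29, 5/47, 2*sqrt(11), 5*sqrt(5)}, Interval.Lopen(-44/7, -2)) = Union({-84/5, -5/29, 5/47, 2*sqrt(11), 5*sqrt(5)}, Interval(-44/7, -2))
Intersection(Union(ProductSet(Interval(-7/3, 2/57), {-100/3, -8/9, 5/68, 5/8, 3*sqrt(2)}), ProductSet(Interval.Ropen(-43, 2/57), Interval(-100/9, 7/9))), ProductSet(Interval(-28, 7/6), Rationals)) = Union(ProductSet(Interval.Ropen(-28, 2/57), Intersection(Interval(-100/9, 7/9), Rationals)), ProductSet(Interval(-7/3, 2/57), {-100/3, -8/9, 5/68, 5/8}))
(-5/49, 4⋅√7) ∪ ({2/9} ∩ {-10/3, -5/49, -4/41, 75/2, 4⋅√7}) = (-5/49, 4⋅√7)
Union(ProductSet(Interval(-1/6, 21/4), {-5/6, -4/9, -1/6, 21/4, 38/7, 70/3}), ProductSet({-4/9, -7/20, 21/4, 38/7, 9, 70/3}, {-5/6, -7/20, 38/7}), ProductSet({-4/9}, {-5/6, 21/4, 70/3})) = Union(ProductSet({-4/9}, {-5/6, 21/4, 70/3}), ProductSet({-4/9, -7/20, 21/4, 38/7, 9, 70/3}, {-5/6, -7/20, 38/7}), ProductSet(Interval(-1/6, 21/4), {-5/6, -4/9, -1/6, 21/4, 38/7, 70/3}))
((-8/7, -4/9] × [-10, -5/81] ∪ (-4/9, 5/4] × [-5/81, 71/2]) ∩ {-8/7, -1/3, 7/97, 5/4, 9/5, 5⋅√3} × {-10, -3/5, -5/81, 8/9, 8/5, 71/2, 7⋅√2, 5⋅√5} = {-1/3, 7/97, 5/4} × {-5/81, 8/9, 8/5, 71/2, 7⋅√2, 5⋅√5}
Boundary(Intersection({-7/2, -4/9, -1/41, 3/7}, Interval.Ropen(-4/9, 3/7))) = {-4/9, -1/41}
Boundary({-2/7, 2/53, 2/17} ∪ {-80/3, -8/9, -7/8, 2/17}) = {-80/3, -8/9, -7/8, -2/7, 2/53, 2/17}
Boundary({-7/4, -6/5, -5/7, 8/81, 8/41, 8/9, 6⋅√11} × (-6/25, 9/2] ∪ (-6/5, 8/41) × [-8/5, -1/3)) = ({-6/5, 8/41} × [-8/5, -1/3]) ∪ ([-6/5, 8/41] × {-8/5, -1/3}) ∪ ({-7/4, -6/5, -5/7, 8/81, 8/41, 8/9, 6⋅√11} × [-6/25, 9/2])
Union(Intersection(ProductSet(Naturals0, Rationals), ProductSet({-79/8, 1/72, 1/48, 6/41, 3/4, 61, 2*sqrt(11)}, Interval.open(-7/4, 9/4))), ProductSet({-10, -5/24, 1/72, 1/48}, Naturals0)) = Union(ProductSet({61}, Intersection(Interval.open(-7/4, 9/4), Rationals)), ProductSet({-10, -5/24, 1/72, 1/48}, Naturals0))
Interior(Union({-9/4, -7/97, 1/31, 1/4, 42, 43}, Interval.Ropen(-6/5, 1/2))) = Interval.open(-6/5, 1/2)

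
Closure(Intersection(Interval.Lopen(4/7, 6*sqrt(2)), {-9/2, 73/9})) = {73/9}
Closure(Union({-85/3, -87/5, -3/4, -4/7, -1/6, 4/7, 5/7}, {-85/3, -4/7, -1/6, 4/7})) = {-85/3, -87/5, -3/4, -4/7, -1/6, 4/7, 5/7}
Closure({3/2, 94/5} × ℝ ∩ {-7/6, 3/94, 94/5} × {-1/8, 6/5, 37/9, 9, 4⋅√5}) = {94/5} × {-1/8, 6/5, 37/9, 9, 4⋅√5}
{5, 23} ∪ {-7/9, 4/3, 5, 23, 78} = {-7/9, 4/3, 5, 23, 78}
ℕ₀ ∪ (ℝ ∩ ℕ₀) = ℕ₀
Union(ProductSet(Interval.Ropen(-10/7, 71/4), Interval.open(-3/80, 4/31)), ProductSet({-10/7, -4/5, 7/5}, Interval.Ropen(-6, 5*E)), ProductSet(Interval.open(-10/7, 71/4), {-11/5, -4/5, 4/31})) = Union(ProductSet({-10/7, -4/5, 7/5}, Interval.Ropen(-6, 5*E)), ProductSet(Interval.Ropen(-10/7, 71/4), Interval.open(-3/80, 4/31)), ProductSet(Interval.open(-10/7, 71/4), {-11/5, -4/5, 4/31}))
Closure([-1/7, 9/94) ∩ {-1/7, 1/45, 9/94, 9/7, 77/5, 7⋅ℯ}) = {-1/7, 1/45}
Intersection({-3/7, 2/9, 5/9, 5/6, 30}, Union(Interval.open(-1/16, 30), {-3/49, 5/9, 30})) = {2/9, 5/9, 5/6, 30}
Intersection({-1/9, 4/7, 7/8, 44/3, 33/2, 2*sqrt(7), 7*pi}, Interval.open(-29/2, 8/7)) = {-1/9, 4/7, 7/8}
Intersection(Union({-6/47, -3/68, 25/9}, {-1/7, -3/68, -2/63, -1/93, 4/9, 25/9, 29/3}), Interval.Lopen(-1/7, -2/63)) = {-6/47, -3/68, -2/63}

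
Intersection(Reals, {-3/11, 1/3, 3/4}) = {-3/11, 1/3, 3/4}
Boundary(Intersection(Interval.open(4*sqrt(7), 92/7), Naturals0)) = Range(11, 14, 1)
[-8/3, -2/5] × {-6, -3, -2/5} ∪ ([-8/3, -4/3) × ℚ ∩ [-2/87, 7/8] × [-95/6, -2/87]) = [-8/3, -2/5] × {-6, -3, -2/5}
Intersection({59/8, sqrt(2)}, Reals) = {59/8, sqrt(2)}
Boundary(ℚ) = ℝ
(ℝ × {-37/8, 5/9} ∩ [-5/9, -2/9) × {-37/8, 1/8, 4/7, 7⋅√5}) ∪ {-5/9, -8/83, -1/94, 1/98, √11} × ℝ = ([-5/9, -2/9) × {-37/8}) ∪ ({-5/9, -8/83, -1/94, 1/98, √11} × ℝ)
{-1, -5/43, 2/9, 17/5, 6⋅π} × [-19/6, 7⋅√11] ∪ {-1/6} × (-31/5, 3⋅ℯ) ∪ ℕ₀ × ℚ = (ℕ₀ × ℚ) ∪ ({-1/6} × (-31/5, 3⋅ℯ)) ∪ ({-1, -5/43, 2/9, 17/5, 6⋅π} × [-19/6, 7⋅√11])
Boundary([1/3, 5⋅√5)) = {1/3, 5⋅√5}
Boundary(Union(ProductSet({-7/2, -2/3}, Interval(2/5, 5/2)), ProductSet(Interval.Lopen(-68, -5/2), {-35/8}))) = Union(ProductSet({-7/2, -2/3}, Interval(2/5, 5/2)), ProductSet(Interval(-68, -5/2), {-35/8}))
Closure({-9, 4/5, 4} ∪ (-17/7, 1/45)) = {-9, 4/5, 4} ∪ [-17/7, 1/45]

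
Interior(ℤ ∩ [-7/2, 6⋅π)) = ∅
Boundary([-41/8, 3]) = {-41/8, 3}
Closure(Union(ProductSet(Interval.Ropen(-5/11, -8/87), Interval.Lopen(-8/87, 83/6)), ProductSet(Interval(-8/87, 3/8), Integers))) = Union(ProductSet({-5/11, -8/87}, Interval(-8/87, 83/6)), ProductSet(Interval(-5/11, -8/87), {-8/87, 83/6}), ProductSet(Interval.Ropen(-5/11, -8/87), Interval.Lopen(-8/87, 83/6)), ProductSet(Interval(-8/87, 3/8), Integers))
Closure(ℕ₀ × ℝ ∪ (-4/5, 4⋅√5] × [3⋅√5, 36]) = ((ℕ₀ ∪ (ℕ₀ \ (-4/5, 4⋅√5))) × ℝ) ∪ ([-4/5, 4⋅√5] × [3⋅√5, 36])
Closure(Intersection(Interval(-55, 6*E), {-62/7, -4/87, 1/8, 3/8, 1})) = {-62/7, -4/87, 1/8, 3/8, 1}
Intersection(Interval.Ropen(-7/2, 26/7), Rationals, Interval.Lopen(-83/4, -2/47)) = Intersection(Interval(-7/2, -2/47), Rationals)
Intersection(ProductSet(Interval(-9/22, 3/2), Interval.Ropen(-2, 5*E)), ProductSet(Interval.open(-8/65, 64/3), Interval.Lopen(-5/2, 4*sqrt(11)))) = ProductSet(Interval.Lopen(-8/65, 3/2), Interval(-2, 4*sqrt(11)))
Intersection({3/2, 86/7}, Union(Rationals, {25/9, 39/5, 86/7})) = {3/2, 86/7}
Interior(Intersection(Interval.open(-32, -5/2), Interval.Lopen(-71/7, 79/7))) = Interval.open(-71/7, -5/2)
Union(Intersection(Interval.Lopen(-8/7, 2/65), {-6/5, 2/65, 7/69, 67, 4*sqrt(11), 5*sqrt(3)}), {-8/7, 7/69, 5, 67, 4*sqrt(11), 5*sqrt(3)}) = {-8/7, 2/65, 7/69, 5, 67, 4*sqrt(11), 5*sqrt(3)}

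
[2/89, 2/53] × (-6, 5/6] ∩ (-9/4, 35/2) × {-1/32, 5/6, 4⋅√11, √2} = [2/89, 2/53] × {-1/32, 5/6}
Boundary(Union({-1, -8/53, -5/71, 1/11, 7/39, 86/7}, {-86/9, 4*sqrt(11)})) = {-86/9, -1, -8/53, -5/71, 1/11, 7/39, 86/7, 4*sqrt(11)}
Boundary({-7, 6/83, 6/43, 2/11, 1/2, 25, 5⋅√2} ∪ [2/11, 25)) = {-7, 6/83, 6/43, 2/11, 25}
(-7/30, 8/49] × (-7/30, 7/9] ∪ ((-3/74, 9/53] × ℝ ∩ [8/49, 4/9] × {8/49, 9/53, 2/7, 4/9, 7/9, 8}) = ((-7/30, 8/49] × (-7/30, 7/9]) ∪ ([8/49, 9/53] × {8/49, 9/53, 2/7, 4/9, 7/9, 8})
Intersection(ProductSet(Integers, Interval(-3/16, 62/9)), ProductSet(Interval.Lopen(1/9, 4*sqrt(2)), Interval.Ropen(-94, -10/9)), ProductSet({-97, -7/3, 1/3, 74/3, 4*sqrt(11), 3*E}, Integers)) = EmptySet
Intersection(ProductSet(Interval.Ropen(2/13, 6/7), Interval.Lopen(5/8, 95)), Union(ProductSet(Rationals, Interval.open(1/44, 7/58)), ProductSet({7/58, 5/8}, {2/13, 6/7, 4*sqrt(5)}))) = ProductSet({5/8}, {6/7, 4*sqrt(5)})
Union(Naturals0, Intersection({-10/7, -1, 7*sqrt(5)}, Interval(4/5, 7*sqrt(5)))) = Union({7*sqrt(5)}, Naturals0)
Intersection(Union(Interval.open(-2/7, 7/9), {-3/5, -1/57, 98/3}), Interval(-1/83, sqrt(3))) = Interval.Ropen(-1/83, 7/9)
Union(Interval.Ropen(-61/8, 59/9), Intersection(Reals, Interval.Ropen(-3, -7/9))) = Interval.Ropen(-61/8, 59/9)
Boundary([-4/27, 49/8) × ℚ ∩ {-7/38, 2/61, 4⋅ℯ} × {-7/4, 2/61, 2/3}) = {2/61} × {-7/4, 2/61, 2/3}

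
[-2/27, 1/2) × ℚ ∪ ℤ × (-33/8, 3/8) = (ℤ × (-33/8, 3/8)) ∪ ([-2/27, 1/2) × ℚ)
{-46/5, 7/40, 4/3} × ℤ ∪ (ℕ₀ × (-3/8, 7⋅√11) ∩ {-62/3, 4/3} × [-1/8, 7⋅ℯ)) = {-46/5, 7/40, 4/3} × ℤ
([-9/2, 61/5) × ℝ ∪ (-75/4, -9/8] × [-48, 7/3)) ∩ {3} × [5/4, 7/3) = {3} × [5/4, 7/3)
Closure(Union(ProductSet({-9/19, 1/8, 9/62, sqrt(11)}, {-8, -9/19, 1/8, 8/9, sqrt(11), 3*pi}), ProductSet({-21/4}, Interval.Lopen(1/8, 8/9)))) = Union(ProductSet({-21/4}, Interval(1/8, 8/9)), ProductSet({-9/19, 1/8, 9/62, sqrt(11)}, {-8, -9/19, 1/8, 8/9, sqrt(11), 3*pi}))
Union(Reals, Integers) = Reals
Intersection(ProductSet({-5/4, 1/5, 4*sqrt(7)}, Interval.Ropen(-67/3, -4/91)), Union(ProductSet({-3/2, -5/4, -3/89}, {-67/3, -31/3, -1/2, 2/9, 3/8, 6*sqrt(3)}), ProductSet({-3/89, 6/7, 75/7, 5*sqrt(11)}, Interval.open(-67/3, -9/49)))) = ProductSet({-5/4}, {-67/3, -31/3, -1/2})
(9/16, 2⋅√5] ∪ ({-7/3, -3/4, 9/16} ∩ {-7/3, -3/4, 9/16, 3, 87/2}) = {-7/3, -3/4} ∪ [9/16, 2⋅√5]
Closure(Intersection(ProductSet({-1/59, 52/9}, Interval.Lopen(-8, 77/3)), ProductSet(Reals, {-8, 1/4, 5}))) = ProductSet({-1/59, 52/9}, {1/4, 5})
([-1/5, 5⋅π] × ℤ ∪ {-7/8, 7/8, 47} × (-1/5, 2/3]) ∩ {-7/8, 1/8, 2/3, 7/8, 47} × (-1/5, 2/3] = ({1/8, 2/3, 7/8} × {0}) ∪ ({-7/8, 7/8, 47} × (-1/5, 2/3])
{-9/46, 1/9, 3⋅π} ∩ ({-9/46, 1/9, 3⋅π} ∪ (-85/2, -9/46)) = {-9/46, 1/9, 3⋅π}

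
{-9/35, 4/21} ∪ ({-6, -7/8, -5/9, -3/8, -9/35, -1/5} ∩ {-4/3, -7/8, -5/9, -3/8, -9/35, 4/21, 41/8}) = {-7/8, -5/9, -3/8, -9/35, 4/21}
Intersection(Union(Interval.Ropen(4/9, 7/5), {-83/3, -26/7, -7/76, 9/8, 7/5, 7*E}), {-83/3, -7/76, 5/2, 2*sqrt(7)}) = {-83/3, -7/76}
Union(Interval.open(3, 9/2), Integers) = Union(Integers, Interval.Ropen(3, 9/2))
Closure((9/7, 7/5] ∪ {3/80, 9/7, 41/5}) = {3/80, 41/5} ∪ [9/7, 7/5]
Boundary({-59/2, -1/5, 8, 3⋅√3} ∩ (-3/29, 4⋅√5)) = {8, 3⋅√3}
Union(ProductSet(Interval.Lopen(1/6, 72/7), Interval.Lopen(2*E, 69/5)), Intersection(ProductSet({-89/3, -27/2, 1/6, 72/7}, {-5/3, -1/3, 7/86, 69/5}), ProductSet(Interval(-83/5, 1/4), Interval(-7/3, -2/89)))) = Union(ProductSet({-27/2, 1/6}, {-5/3, -1/3}), ProductSet(Interval.Lopen(1/6, 72/7), Interval.Lopen(2*E, 69/5)))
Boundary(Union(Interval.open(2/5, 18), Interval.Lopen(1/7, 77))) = {1/7, 77}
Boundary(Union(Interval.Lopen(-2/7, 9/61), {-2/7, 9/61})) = {-2/7, 9/61}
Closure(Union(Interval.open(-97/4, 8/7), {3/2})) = Union({3/2}, Interval(-97/4, 8/7))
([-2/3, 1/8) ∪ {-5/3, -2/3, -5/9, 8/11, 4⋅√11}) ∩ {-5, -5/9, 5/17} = {-5/9}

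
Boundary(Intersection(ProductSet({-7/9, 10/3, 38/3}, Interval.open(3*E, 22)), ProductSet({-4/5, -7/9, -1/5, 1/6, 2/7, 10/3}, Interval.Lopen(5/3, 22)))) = ProductSet({-7/9, 10/3}, Interval(3*E, 22))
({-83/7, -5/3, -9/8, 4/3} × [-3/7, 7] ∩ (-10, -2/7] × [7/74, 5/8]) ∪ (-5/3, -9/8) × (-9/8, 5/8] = ({-5/3, -9/8} × [7/74, 5/8]) ∪ ((-5/3, -9/8) × (-9/8, 5/8])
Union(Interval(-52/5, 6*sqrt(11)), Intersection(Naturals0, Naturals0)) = Union(Interval(-52/5, 6*sqrt(11)), Naturals0)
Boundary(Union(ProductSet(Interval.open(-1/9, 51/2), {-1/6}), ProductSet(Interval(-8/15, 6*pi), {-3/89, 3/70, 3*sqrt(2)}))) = Union(ProductSet(Interval(-8/15, 6*pi), {-3/89, 3/70, 3*sqrt(2)}), ProductSet(Interval(-1/9, 51/2), {-1/6}))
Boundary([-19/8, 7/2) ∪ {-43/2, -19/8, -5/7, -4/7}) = {-43/2, -19/8, 7/2}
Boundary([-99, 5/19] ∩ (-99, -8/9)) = {-99, -8/9}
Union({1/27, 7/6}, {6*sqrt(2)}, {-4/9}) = {-4/9, 1/27, 7/6, 6*sqrt(2)}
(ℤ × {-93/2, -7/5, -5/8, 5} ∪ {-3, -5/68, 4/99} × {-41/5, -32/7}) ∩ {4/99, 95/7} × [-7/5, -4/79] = ∅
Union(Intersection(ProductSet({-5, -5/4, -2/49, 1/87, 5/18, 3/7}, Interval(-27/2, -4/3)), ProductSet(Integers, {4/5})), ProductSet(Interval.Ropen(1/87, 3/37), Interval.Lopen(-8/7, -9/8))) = ProductSet(Interval.Ropen(1/87, 3/37), Interval.Lopen(-8/7, -9/8))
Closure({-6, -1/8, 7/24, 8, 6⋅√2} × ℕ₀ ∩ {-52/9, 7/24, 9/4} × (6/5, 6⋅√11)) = {7/24} × {2, 3, …, 19}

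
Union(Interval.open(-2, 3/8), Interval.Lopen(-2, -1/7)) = Interval.open(-2, 3/8)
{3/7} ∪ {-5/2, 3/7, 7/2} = {-5/2, 3/7, 7/2}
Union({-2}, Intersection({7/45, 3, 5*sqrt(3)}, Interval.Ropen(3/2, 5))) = {-2, 3}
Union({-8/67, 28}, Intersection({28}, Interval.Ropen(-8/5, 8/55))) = {-8/67, 28}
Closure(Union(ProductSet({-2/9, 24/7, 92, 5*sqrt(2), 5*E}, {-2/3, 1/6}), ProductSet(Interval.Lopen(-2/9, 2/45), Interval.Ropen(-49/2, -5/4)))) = Union(ProductSet({-2/9, 2/45}, Interval(-49/2, -5/4)), ProductSet({-2/9, 24/7, 92, 5*sqrt(2), 5*E}, {-2/3, 1/6}), ProductSet(Interval(-2/9, 2/45), {-49/2, -5/4}), ProductSet(Interval.Lopen(-2/9, 2/45), Interval.Ropen(-49/2, -5/4)))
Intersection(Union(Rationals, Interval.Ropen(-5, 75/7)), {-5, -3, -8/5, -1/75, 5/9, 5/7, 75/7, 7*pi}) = {-5, -3, -8/5, -1/75, 5/9, 5/7, 75/7}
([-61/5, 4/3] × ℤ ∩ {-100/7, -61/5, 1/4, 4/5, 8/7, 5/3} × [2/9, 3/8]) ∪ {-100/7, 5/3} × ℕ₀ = {-100/7, 5/3} × ℕ₀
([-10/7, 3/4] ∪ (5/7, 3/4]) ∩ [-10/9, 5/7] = [-10/9, 5/7]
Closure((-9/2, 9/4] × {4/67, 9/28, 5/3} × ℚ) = [-9/2, 9/4] × {4/67, 9/28, 5/3} × ℝ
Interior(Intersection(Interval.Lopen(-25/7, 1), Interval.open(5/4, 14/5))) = EmptySet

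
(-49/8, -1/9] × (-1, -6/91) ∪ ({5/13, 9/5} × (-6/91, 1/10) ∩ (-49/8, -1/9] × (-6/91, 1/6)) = (-49/8, -1/9] × (-1, -6/91)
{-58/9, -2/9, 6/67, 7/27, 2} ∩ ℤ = {2}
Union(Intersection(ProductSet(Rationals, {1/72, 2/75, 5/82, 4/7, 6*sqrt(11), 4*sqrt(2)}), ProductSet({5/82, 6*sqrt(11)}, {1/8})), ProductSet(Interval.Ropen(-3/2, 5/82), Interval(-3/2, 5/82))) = ProductSet(Interval.Ropen(-3/2, 5/82), Interval(-3/2, 5/82))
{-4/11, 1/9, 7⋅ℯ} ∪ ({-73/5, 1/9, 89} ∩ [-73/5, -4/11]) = {-73/5, -4/11, 1/9, 7⋅ℯ}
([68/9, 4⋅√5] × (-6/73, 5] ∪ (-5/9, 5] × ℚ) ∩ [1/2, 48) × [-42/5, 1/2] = ([1/2, 5] × (ℚ ∩ [-42/5, 1/2])) ∪ ([68/9, 4⋅√5] × (-6/73, 1/2])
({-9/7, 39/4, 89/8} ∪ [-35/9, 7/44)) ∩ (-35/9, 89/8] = (-35/9, 7/44) ∪ {39/4, 89/8}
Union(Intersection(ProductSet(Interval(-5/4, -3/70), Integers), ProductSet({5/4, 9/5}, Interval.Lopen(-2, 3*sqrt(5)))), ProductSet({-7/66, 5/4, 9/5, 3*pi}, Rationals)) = ProductSet({-7/66, 5/4, 9/5, 3*pi}, Rationals)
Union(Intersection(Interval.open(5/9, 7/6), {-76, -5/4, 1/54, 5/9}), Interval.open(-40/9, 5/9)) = Interval.open(-40/9, 5/9)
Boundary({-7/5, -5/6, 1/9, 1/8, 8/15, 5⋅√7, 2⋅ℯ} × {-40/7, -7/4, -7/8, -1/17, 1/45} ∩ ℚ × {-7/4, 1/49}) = {-7/5, -5/6, 1/9, 1/8, 8/15} × {-7/4}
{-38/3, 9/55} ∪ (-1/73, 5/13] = {-38/3} ∪ (-1/73, 5/13]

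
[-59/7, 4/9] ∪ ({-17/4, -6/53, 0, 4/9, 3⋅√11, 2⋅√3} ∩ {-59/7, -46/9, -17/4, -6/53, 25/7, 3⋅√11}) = [-59/7, 4/9] ∪ {3⋅√11}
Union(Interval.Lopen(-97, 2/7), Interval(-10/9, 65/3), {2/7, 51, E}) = Union({51}, Interval.Lopen(-97, 65/3))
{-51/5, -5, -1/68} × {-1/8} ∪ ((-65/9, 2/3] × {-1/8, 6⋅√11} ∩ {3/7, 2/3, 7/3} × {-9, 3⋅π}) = {-51/5, -5, -1/68} × {-1/8}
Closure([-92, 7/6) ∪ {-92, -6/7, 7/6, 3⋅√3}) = [-92, 7/6] ∪ {3⋅√3}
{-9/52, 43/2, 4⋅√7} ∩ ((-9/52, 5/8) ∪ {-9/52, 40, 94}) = {-9/52}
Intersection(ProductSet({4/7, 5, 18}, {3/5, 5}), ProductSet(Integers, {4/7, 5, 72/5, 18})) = ProductSet({5, 18}, {5})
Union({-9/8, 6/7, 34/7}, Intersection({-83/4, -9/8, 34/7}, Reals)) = {-83/4, -9/8, 6/7, 34/7}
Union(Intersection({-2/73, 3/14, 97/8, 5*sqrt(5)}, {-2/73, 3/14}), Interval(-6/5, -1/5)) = Union({-2/73, 3/14}, Interval(-6/5, -1/5))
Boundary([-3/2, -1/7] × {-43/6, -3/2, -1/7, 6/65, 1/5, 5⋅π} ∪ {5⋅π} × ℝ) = ({5⋅π} × ℝ) ∪ ([-3/2, -1/7] × {-43/6, -3/2, -1/7, 6/65, 1/5, 5⋅π})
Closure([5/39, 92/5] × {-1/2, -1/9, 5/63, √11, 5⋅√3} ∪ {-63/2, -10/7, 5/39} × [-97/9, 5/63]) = ({-63/2, -10/7, 5/39} × [-97/9, 5/63]) ∪ ([5/39, 92/5] × {-1/2, -1/9, 5/63, √11, 5⋅√3})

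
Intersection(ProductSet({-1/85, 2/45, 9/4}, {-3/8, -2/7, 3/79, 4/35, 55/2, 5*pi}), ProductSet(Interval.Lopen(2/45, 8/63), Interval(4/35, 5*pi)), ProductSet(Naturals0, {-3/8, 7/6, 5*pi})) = EmptySet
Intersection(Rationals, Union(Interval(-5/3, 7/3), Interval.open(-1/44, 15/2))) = Intersection(Interval.Ropen(-5/3, 15/2), Rationals)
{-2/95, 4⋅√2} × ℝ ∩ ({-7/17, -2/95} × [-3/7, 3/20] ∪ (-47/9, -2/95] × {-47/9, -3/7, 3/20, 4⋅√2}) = {-2/95} × ({-47/9, 4⋅√2} ∪ [-3/7, 3/20])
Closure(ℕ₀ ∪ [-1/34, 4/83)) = [-1/34, 4/83] ∪ ℕ₀ ∪ (ℕ₀ \ (-1/34, 4/83))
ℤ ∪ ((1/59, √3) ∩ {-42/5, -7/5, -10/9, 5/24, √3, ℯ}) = ℤ ∪ {5/24}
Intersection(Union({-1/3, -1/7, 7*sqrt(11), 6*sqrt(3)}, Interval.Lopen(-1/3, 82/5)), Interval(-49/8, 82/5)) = Interval(-1/3, 82/5)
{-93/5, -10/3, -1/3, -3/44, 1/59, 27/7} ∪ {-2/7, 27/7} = {-93/5, -10/3, -1/3, -2/7, -3/44, 1/59, 27/7}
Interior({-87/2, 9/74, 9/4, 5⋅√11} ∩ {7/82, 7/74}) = ∅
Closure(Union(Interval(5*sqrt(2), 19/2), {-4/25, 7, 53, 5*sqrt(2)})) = Union({-4/25, 7, 53}, Interval(5*sqrt(2), 19/2))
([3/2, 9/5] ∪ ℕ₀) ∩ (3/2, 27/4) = (3/2, 9/5] ∪ {2, 3, …, 6}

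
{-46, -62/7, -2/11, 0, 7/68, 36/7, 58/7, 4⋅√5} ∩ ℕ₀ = {0}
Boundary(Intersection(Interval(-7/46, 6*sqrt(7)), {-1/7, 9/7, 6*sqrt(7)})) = {-1/7, 9/7, 6*sqrt(7)}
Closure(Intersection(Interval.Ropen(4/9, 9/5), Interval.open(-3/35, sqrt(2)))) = Interval(4/9, sqrt(2))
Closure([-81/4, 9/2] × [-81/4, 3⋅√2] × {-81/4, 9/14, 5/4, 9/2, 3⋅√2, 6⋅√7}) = [-81/4, 9/2] × [-81/4, 3⋅√2] × {-81/4, 9/14, 5/4, 9/2, 3⋅√2, 6⋅√7}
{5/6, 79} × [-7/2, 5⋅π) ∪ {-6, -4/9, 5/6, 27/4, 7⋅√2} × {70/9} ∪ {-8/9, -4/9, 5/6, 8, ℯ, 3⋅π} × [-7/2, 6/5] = ({5/6, 79} × [-7/2, 5⋅π)) ∪ ({-6, -4/9, 5/6, 27/4, 7⋅√2} × {70/9}) ∪ ({-8/9, -4/9, 5/6, 8, ℯ, 3⋅π} × [-7/2, 6/5])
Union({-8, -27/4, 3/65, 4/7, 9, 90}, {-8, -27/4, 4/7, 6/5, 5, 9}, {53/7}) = {-8, -27/4, 3/65, 4/7, 6/5, 5, 53/7, 9, 90}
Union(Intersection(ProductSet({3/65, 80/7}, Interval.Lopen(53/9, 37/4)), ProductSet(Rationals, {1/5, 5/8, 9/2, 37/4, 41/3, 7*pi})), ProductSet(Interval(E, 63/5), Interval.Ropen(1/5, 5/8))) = Union(ProductSet({3/65, 80/7}, {37/4}), ProductSet(Interval(E, 63/5), Interval.Ropen(1/5, 5/8)))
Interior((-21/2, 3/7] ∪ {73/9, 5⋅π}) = (-21/2, 3/7)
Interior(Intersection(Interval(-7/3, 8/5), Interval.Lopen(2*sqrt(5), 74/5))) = EmptySet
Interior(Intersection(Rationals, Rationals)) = EmptySet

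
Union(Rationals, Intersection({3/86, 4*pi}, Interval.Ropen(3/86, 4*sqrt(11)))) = Union({4*pi}, Rationals)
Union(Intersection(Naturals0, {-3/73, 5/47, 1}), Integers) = Integers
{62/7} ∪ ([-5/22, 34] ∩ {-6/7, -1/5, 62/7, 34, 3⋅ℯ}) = {-1/5, 62/7, 34, 3⋅ℯ}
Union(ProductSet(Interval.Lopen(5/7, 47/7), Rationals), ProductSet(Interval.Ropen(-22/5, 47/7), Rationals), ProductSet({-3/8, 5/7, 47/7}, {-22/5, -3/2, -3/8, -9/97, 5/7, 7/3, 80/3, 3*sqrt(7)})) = Union(ProductSet({-3/8, 5/7, 47/7}, {-22/5, -3/2, -3/8, -9/97, 5/7, 7/3, 80/3, 3*sqrt(7)}), ProductSet(Interval(-22/5, 47/7), Rationals))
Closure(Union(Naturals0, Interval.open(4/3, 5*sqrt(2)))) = Union(Complement(Naturals0, Interval.open(4/3, 5*sqrt(2))), Interval(4/3, 5*sqrt(2)), Naturals0)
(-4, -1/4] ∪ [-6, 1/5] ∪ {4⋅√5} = [-6, 1/5] ∪ {4⋅√5}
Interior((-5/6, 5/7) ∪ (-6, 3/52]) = (-6, 5/7)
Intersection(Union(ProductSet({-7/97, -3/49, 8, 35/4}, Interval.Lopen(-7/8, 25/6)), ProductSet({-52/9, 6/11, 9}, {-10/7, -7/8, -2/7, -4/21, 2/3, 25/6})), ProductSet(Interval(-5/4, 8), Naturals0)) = ProductSet({-7/97, -3/49, 8}, Range(0, 5, 1))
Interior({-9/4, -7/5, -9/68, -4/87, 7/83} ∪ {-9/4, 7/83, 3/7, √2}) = ∅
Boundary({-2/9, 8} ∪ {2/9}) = {-2/9, 2/9, 8}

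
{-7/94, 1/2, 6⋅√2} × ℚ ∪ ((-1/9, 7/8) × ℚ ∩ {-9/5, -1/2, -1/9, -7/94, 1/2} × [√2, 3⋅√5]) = {-7/94, 1/2, 6⋅√2} × ℚ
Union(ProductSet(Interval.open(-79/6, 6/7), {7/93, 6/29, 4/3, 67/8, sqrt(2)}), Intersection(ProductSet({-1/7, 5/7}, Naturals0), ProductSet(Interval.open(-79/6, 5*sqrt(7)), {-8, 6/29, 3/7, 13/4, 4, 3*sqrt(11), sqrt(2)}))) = Union(ProductSet({-1/7, 5/7}, {4}), ProductSet(Interval.open(-79/6, 6/7), {7/93, 6/29, 4/3, 67/8, sqrt(2)}))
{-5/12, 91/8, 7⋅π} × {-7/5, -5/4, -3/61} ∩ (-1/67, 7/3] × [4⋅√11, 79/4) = ∅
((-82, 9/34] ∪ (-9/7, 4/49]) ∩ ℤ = {-81, -80, …, 0}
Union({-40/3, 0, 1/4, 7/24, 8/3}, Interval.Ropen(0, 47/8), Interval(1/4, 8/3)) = Union({-40/3}, Interval.Ropen(0, 47/8))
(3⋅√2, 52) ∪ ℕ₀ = ℕ₀ ∪ (3⋅√2, 52]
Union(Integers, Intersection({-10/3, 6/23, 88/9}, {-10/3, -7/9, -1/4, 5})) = Union({-10/3}, Integers)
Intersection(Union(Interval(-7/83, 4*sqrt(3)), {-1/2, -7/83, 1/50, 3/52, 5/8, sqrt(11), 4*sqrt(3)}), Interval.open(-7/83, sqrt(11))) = Interval.open(-7/83, sqrt(11))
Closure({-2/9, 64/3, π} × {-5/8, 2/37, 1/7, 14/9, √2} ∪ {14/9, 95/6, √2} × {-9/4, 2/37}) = ({14/9, 95/6, √2} × {-9/4, 2/37}) ∪ ({-2/9, 64/3, π} × {-5/8, 2/37, 1/7, 14/9, √2})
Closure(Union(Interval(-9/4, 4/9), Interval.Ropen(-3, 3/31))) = Interval(-3, 4/9)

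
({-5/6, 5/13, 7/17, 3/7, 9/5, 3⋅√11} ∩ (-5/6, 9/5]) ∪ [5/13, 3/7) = [5/13, 3/7] ∪ {9/5}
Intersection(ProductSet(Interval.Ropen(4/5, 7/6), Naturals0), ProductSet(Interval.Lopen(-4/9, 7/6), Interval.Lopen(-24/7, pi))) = ProductSet(Interval.Ropen(4/5, 7/6), Range(0, 4, 1))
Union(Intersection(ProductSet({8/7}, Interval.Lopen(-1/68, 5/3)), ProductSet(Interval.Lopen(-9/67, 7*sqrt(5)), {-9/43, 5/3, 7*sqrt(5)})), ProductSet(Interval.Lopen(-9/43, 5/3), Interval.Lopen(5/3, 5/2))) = Union(ProductSet({8/7}, {5/3}), ProductSet(Interval.Lopen(-9/43, 5/3), Interval.Lopen(5/3, 5/2)))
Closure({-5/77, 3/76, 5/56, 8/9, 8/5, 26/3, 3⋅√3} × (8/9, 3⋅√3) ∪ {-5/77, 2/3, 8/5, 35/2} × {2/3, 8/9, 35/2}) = ({-5/77, 2/3, 8/5, 35/2} × {2/3, 8/9, 35/2}) ∪ ({-5/77, 3/76, 5/56, 8/9, 8/5, 26/3, 3⋅√3} × [8/9, 3⋅√3])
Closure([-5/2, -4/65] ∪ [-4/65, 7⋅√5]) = [-5/2, 7⋅√5]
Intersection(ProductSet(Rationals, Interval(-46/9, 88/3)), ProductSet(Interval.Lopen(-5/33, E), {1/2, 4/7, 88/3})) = ProductSet(Intersection(Interval.Lopen(-5/33, E), Rationals), {1/2, 4/7, 88/3})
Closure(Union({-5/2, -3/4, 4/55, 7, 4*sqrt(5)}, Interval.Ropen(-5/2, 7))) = Union({4*sqrt(5)}, Interval(-5/2, 7))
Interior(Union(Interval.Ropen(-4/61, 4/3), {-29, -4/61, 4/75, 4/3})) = Interval.open(-4/61, 4/3)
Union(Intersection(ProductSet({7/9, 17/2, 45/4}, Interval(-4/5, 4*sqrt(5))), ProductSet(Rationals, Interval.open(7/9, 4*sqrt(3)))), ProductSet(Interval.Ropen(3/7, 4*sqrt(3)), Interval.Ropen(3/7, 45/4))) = Union(ProductSet({7/9, 17/2, 45/4}, Interval.open(7/9, 4*sqrt(3))), ProductSet(Interval.Ropen(3/7, 4*sqrt(3)), Interval.Ropen(3/7, 45/4)))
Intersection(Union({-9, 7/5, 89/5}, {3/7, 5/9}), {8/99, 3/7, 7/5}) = {3/7, 7/5}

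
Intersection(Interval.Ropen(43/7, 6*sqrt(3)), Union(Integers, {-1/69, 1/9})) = Range(7, 11, 1)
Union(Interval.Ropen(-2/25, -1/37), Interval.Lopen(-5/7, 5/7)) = Interval.Lopen(-5/7, 5/7)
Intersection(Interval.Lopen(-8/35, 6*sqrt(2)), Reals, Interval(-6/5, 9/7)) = Interval.Lopen(-8/35, 9/7)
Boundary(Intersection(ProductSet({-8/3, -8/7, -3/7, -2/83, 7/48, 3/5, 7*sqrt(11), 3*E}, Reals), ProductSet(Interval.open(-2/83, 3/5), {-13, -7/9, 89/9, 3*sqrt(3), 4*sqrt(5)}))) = ProductSet({7/48}, {-13, -7/9, 89/9, 3*sqrt(3), 4*sqrt(5)})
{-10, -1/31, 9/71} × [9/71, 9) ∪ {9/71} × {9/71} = {-10, -1/31, 9/71} × [9/71, 9)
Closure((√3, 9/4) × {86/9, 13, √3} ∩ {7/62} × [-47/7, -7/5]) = ∅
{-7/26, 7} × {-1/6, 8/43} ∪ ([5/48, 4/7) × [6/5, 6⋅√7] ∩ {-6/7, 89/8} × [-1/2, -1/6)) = {-7/26, 7} × {-1/6, 8/43}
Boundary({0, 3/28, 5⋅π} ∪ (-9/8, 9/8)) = {-9/8, 9/8, 5⋅π}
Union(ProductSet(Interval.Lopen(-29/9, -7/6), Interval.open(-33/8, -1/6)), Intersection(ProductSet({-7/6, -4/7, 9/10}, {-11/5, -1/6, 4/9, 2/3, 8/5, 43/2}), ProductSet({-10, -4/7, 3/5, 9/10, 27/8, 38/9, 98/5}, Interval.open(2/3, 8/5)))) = ProductSet(Interval.Lopen(-29/9, -7/6), Interval.open(-33/8, -1/6))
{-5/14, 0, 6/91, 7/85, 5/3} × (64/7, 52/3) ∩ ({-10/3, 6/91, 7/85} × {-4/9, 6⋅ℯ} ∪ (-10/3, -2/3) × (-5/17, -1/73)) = {6/91, 7/85} × {6⋅ℯ}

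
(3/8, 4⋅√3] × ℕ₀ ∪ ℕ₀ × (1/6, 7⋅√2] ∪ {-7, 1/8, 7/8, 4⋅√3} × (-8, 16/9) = ((3/8, 4⋅√3] × ℕ₀) ∪ (ℕ₀ × (1/6, 7⋅√2]) ∪ ({-7, 1/8, 7/8, 4⋅√3} × (-8, 16/9))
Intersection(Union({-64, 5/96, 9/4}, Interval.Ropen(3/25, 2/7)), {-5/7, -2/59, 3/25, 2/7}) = {3/25}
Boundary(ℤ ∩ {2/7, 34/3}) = ∅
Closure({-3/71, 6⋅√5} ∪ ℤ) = ℤ ∪ {-3/71, 6⋅√5}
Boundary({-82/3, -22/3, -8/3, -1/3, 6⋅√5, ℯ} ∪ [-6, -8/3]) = {-82/3, -22/3, -6, -8/3, -1/3, 6⋅√5, ℯ}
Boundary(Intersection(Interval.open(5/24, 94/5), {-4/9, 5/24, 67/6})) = {67/6}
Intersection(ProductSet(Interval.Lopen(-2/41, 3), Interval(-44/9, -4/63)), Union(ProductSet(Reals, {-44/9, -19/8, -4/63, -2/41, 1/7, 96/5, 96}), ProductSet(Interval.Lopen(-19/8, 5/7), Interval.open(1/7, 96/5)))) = ProductSet(Interval.Lopen(-2/41, 3), {-44/9, -19/8, -4/63})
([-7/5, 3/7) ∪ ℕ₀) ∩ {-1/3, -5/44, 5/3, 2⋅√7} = {-1/3, -5/44}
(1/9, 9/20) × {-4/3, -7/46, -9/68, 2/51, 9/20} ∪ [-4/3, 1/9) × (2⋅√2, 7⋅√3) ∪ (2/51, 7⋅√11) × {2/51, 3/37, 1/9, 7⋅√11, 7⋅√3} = ((1/9, 9/20) × {-4/3, -7/46, -9/68, 2/51, 9/20}) ∪ ([-4/3, 1/9) × (2⋅√2, 7⋅√3)) ∪ ((2/51, 7⋅√11) × {2/51, 3/37, 1/9, 7⋅√11, 7⋅√3})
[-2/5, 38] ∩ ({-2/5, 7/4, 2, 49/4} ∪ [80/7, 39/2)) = {-2/5, 7/4, 2} ∪ [80/7, 39/2)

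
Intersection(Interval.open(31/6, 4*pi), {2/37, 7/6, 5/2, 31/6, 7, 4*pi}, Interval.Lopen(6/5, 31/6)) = EmptySet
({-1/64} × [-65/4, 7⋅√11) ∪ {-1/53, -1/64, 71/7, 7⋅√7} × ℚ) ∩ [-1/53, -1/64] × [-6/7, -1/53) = ({-1/64} × [-6/7, -1/53)) ∪ ({-1/53, -1/64} × (ℚ ∩ [-6/7, -1/53)))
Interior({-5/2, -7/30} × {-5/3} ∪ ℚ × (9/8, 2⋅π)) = ∅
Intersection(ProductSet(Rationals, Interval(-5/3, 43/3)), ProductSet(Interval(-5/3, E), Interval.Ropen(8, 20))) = ProductSet(Intersection(Interval(-5/3, E), Rationals), Interval(8, 43/3))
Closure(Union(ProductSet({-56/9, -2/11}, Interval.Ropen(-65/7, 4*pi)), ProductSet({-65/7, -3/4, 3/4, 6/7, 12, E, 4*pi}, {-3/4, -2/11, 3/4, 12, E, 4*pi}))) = Union(ProductSet({-56/9, -2/11}, Interval(-65/7, 4*pi)), ProductSet({-65/7, -3/4, 3/4, 6/7, 12, E, 4*pi}, {-3/4, -2/11, 3/4, 12, E, 4*pi}))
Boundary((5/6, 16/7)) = {5/6, 16/7}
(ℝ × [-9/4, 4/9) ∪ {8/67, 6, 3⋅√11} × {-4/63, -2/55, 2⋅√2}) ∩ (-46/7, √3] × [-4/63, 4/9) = (-46/7, √3] × [-4/63, 4/9)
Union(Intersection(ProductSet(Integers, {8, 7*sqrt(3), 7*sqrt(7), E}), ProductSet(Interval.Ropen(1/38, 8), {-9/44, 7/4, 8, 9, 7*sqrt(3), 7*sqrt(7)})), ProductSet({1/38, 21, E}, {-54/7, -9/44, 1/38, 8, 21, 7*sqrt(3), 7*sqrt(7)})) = Union(ProductSet({1/38, 21, E}, {-54/7, -9/44, 1/38, 8, 21, 7*sqrt(3), 7*sqrt(7)}), ProductSet(Range(1, 8, 1), {8, 7*sqrt(3), 7*sqrt(7)}))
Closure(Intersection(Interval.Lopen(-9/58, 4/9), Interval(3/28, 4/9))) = Interval(3/28, 4/9)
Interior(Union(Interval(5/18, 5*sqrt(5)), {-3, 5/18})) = Interval.open(5/18, 5*sqrt(5))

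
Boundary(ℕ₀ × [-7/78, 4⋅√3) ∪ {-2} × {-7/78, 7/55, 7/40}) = ({-2} × {-7/78, 7/55, 7/40}) ∪ (ℕ₀ × [-7/78, 4⋅√3])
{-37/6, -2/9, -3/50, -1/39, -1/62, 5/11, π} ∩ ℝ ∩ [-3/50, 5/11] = {-3/50, -1/39, -1/62, 5/11}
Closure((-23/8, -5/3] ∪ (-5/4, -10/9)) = [-23/8, -5/3] ∪ [-5/4, -10/9]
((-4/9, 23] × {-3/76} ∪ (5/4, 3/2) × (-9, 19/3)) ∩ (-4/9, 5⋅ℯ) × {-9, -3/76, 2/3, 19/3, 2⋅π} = ((-4/9, 5⋅ℯ) × {-3/76}) ∪ ((5/4, 3/2) × {-3/76, 2/3, 2⋅π})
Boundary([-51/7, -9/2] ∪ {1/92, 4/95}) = {-51/7, -9/2, 1/92, 4/95}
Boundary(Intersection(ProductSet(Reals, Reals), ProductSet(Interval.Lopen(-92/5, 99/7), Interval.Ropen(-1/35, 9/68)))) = Union(ProductSet({-92/5, 99/7}, Interval(-1/35, 9/68)), ProductSet(Interval(-92/5, 99/7), {-1/35, 9/68}))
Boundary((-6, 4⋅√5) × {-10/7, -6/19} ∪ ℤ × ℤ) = (ℤ × ℤ) ∪ ([-6, 4⋅√5] × {-10/7, -6/19})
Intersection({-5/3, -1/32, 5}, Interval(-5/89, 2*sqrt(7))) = {-1/32, 5}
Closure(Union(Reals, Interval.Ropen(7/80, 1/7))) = Interval(-oo, oo)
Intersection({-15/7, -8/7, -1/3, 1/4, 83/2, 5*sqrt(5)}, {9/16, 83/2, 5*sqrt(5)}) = {83/2, 5*sqrt(5)}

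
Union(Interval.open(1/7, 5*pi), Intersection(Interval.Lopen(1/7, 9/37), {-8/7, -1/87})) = Interval.open(1/7, 5*pi)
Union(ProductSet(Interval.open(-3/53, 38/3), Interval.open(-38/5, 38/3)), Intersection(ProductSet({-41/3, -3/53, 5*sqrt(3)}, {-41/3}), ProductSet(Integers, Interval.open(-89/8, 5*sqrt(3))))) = ProductSet(Interval.open(-3/53, 38/3), Interval.open(-38/5, 38/3))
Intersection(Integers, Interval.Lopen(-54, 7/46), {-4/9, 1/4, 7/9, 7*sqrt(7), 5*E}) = EmptySet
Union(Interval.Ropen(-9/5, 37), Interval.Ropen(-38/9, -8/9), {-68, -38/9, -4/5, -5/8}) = Union({-68}, Interval.Ropen(-38/9, 37))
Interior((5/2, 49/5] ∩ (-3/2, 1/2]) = ∅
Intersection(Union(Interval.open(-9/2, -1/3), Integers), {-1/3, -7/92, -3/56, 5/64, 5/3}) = EmptySet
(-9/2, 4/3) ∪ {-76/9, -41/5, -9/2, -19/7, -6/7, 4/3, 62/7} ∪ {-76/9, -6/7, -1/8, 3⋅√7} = {-76/9, -41/5, 62/7, 3⋅√7} ∪ [-9/2, 4/3]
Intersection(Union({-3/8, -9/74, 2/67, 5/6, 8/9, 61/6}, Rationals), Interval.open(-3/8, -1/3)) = Intersection(Interval.open(-3/8, -1/3), Rationals)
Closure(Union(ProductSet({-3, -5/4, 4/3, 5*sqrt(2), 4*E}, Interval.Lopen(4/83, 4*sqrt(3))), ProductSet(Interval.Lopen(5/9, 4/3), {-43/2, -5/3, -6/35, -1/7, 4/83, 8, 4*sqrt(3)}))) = Union(ProductSet({-3, -5/4, 4/3, 5*sqrt(2), 4*E}, Interval(4/83, 4*sqrt(3))), ProductSet(Interval(5/9, 4/3), {-43/2, -5/3, -6/35, -1/7, 4/83, 8, 4*sqrt(3)}))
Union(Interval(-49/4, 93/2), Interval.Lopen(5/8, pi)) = Interval(-49/4, 93/2)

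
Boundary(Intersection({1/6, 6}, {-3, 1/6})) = {1/6}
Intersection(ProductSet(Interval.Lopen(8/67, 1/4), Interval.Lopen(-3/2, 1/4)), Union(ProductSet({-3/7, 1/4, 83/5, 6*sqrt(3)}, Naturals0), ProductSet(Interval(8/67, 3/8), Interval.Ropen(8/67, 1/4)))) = Union(ProductSet({1/4}, Range(0, 1, 1)), ProductSet(Interval.Lopen(8/67, 1/4), Interval.Ropen(8/67, 1/4)))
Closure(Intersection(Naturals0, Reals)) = Naturals0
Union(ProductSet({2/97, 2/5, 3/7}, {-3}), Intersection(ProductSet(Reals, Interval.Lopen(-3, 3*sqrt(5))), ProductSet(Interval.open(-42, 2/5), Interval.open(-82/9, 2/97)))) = Union(ProductSet({2/97, 2/5, 3/7}, {-3}), ProductSet(Interval.open(-42, 2/5), Interval.open(-3, 2/97)))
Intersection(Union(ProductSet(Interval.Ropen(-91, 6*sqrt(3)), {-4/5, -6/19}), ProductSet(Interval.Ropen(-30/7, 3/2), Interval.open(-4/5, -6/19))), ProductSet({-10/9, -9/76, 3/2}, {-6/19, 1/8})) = ProductSet({-10/9, -9/76, 3/2}, {-6/19})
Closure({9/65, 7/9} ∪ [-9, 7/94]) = [-9, 7/94] ∪ {9/65, 7/9}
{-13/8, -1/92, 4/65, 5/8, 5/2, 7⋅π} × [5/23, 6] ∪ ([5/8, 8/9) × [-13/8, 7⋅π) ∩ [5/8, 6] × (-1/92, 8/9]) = ([5/8, 8/9) × (-1/92, 8/9]) ∪ ({-13/8, -1/92, 4/65, 5/8, 5/2, 7⋅π} × [5/23, 6])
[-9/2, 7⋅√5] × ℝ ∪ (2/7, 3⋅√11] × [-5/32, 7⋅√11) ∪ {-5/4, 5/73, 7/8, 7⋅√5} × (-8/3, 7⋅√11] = [-9/2, 7⋅√5] × ℝ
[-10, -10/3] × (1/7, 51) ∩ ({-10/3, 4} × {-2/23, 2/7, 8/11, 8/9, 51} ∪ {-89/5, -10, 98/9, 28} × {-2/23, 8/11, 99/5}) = ({-10} × {8/11, 99/5}) ∪ ({-10/3} × {2/7, 8/11, 8/9})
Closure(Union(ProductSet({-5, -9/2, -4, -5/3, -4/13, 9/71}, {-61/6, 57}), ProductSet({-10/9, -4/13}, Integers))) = Union(ProductSet({-10/9, -4/13}, Integers), ProductSet({-5, -9/2, -4, -5/3, -4/13, 9/71}, {-61/6, 57}))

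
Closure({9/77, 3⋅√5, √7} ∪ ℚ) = ℝ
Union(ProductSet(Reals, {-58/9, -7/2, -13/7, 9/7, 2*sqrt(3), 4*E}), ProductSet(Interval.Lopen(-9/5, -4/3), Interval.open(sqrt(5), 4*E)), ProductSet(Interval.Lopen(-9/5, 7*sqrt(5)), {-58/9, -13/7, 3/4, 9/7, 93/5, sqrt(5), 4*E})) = Union(ProductSet(Interval.Lopen(-9/5, -4/3), Interval.open(sqrt(5), 4*E)), ProductSet(Interval.Lopen(-9/5, 7*sqrt(5)), {-58/9, -13/7, 3/4, 9/7, 93/5, sqrt(5), 4*E}), ProductSet(Reals, {-58/9, -7/2, -13/7, 9/7, 2*sqrt(3), 4*E}))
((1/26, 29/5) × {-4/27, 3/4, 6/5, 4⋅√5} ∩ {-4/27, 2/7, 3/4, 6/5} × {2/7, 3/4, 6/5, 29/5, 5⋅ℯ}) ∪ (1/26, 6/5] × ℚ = (1/26, 6/5] × ℚ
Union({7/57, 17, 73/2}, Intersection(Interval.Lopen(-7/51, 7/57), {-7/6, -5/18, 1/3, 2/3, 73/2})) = {7/57, 17, 73/2}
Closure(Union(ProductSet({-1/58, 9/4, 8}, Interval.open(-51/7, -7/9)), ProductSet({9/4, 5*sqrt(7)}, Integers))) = Union(ProductSet({9/4, 5*sqrt(7)}, Integers), ProductSet({-1/58, 9/4, 8}, Interval(-51/7, -7/9)))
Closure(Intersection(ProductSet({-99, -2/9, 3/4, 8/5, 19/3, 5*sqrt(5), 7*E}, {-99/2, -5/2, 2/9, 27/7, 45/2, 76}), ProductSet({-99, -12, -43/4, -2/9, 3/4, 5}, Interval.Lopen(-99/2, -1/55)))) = ProductSet({-99, -2/9, 3/4}, {-5/2})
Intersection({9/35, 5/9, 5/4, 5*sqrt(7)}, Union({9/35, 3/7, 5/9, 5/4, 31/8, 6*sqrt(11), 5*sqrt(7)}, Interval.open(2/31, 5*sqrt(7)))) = {9/35, 5/9, 5/4, 5*sqrt(7)}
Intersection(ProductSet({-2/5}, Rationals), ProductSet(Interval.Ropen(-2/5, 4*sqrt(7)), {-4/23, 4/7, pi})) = ProductSet({-2/5}, {-4/23, 4/7})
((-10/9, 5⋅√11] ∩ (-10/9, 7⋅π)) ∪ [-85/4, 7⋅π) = [-85/4, 7⋅π)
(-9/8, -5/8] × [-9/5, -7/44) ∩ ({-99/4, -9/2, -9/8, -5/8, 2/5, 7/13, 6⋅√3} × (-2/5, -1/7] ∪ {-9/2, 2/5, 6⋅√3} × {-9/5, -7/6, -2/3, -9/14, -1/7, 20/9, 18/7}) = {-5/8} × (-2/5, -7/44)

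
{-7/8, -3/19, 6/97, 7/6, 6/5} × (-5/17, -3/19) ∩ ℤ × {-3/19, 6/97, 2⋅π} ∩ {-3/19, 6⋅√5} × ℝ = ∅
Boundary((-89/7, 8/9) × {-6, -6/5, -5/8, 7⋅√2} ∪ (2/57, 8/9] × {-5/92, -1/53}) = ([2/57, 8/9] × {-5/92, -1/53}) ∪ ([-89/7, 8/9] × {-6, -6/5, -5/8, 7⋅√2})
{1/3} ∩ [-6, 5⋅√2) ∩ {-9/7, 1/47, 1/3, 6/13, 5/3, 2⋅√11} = {1/3}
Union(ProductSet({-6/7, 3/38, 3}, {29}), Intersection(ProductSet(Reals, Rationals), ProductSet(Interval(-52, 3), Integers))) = ProductSet(Interval(-52, 3), Integers)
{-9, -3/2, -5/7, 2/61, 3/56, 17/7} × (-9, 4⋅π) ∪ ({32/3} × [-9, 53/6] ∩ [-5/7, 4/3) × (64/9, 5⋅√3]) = {-9, -3/2, -5/7, 2/61, 3/56, 17/7} × (-9, 4⋅π)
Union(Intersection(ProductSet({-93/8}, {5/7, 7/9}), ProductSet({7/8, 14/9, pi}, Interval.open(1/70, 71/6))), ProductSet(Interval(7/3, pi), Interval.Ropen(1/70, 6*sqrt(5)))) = ProductSet(Interval(7/3, pi), Interval.Ropen(1/70, 6*sqrt(5)))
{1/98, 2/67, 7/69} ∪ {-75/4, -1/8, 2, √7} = {-75/4, -1/8, 1/98, 2/67, 7/69, 2, √7}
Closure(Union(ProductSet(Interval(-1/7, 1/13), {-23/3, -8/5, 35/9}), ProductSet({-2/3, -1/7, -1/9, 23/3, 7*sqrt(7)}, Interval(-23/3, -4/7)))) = Union(ProductSet({-2/3, -1/7, -1/9, 23/3, 7*sqrt(7)}, Interval(-23/3, -4/7)), ProductSet(Interval(-1/7, 1/13), {-23/3, -8/5, 35/9}))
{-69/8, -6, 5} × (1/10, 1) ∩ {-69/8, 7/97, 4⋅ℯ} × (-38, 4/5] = {-69/8} × (1/10, 4/5]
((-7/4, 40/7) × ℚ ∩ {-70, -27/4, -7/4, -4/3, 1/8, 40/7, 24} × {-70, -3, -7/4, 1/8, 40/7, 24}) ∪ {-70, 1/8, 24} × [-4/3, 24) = ({-70, 1/8, 24} × [-4/3, 24)) ∪ ({-4/3, 1/8} × {-70, -3, -7/4, 1/8, 40/7, 24})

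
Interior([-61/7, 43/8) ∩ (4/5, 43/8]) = (4/5, 43/8)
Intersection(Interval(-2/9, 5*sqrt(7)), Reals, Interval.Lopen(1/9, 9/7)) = Interval.Lopen(1/9, 9/7)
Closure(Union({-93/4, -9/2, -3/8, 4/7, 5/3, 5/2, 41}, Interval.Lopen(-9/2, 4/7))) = Union({-93/4, 5/3, 5/2, 41}, Interval(-9/2, 4/7))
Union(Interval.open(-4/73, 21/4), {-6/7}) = Union({-6/7}, Interval.open(-4/73, 21/4))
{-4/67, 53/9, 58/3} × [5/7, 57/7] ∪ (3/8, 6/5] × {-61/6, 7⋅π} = ({-4/67, 53/9, 58/3} × [5/7, 57/7]) ∪ ((3/8, 6/5] × {-61/6, 7⋅π})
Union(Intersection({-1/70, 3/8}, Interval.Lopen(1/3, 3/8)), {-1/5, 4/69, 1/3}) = {-1/5, 4/69, 1/3, 3/8}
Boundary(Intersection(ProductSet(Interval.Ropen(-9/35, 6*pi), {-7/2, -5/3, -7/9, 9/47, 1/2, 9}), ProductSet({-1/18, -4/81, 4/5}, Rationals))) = ProductSet({-1/18, -4/81, 4/5}, {-7/2, -5/3, -7/9, 9/47, 1/2, 9})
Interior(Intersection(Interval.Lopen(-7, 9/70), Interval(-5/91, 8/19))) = Interval.open(-5/91, 9/70)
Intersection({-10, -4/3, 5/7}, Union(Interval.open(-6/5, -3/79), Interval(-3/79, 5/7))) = {5/7}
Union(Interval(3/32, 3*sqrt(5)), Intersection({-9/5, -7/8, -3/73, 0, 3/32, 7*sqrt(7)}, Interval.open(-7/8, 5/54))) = Union({-3/73, 0}, Interval(3/32, 3*sqrt(5)))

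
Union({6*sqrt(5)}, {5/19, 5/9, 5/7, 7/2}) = {5/19, 5/9, 5/7, 7/2, 6*sqrt(5)}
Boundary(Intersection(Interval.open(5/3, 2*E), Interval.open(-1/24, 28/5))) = {5/3, 2*E}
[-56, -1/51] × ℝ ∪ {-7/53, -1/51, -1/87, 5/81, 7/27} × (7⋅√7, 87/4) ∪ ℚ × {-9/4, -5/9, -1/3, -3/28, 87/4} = ([-56, -1/51] × ℝ) ∪ (ℚ × {-9/4, -5/9, -1/3, -3/28, 87/4}) ∪ ({-7/53, -1/51, -1/87, 5/81, 7/27} × (7⋅√7, 87/4))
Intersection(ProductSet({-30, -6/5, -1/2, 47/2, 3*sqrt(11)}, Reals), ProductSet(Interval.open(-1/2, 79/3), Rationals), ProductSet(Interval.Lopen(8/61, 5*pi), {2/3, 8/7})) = ProductSet({3*sqrt(11)}, {2/3, 8/7})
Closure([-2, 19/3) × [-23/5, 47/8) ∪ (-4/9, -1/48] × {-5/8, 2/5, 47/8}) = ({-2, 19/3} × [-23/5, 47/8]) ∪ ([-2, 19/3] × {-23/5, 47/8}) ∪ ((-4/9, -1/48] × {-5/8, 2/5, 47/8}) ∪ ([-2, 19/3) × [-23/5, 47/8))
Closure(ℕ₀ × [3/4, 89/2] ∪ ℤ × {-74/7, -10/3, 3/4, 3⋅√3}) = (ℕ₀ × [3/4, 89/2]) ∪ (ℤ × {-74/7, -10/3, 3/4, 3⋅√3})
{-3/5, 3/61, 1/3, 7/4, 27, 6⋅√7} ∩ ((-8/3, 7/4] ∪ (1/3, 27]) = {-3/5, 3/61, 1/3, 7/4, 27, 6⋅√7}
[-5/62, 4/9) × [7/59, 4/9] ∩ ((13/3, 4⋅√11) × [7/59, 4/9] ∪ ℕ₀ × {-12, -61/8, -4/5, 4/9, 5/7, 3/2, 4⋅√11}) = {0} × {4/9}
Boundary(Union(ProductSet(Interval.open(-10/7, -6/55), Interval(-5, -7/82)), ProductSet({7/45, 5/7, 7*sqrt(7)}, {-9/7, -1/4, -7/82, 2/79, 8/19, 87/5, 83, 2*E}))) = Union(ProductSet({-10/7, -6/55}, Interval(-5, -7/82)), ProductSet({7/45, 5/7, 7*sqrt(7)}, {-9/7, -1/4, -7/82, 2/79, 8/19, 87/5, 83, 2*E}), ProductSet(Interval(-10/7, -6/55), {-5, -7/82}))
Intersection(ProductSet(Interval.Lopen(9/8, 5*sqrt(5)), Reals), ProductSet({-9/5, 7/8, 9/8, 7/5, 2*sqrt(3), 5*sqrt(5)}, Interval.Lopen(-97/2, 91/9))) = ProductSet({7/5, 2*sqrt(3), 5*sqrt(5)}, Interval.Lopen(-97/2, 91/9))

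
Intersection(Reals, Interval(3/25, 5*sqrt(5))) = Interval(3/25, 5*sqrt(5))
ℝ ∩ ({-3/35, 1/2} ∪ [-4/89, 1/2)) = {-3/35} ∪ [-4/89, 1/2]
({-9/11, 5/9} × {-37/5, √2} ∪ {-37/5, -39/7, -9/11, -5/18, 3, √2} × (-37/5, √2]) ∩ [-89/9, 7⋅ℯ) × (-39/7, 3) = ({-9/11, 5/9} × {√2}) ∪ ({-37/5, -39/7, -9/11, -5/18, 3, √2} × (-39/7, √2])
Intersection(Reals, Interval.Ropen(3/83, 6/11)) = Interval.Ropen(3/83, 6/11)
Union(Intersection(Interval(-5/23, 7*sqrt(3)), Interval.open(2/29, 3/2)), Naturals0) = Union(Interval.open(2/29, 3/2), Naturals0)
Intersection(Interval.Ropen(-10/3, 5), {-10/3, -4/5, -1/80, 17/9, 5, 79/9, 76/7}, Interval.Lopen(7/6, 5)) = {17/9}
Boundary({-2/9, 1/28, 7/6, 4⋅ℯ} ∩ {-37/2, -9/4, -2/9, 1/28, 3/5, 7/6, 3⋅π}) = {-2/9, 1/28, 7/6}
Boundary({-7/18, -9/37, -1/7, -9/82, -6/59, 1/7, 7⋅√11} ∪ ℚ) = ℝ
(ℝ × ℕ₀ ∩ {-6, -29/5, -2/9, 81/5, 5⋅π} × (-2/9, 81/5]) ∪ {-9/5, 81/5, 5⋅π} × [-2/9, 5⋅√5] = ({-6, -29/5, -2/9, 81/5, 5⋅π} × {0, 1, …, 16}) ∪ ({-9/5, 81/5, 5⋅π} × [-2/9, 5⋅√5])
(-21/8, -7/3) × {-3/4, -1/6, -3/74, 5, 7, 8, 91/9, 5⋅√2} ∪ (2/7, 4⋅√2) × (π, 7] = ((2/7, 4⋅√2) × (π, 7]) ∪ ((-21/8, -7/3) × {-3/4, -1/6, -3/74, 5, 7, 8, 91/9, 5⋅√2})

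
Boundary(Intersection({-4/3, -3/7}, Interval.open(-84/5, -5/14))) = {-4/3, -3/7}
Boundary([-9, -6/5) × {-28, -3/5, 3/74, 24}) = [-9, -6/5] × {-28, -3/5, 3/74, 24}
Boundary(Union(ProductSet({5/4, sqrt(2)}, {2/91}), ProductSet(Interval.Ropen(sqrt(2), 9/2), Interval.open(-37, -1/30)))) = Union(ProductSet({5/4, sqrt(2)}, {2/91}), ProductSet({9/2, sqrt(2)}, Interval(-37, -1/30)), ProductSet(Interval(sqrt(2), 9/2), {-37, -1/30}))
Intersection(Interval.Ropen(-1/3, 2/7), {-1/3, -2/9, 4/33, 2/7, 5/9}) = {-1/3, -2/9, 4/33}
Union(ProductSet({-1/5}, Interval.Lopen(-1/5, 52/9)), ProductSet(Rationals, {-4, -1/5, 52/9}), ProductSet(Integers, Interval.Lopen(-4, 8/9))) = Union(ProductSet({-1/5}, Interval.Lopen(-1/5, 52/9)), ProductSet(Integers, Interval.Lopen(-4, 8/9)), ProductSet(Rationals, {-4, -1/5, 52/9}))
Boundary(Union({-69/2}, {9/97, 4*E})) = {-69/2, 9/97, 4*E}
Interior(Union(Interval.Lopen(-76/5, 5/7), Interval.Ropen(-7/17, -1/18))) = Interval.open(-76/5, 5/7)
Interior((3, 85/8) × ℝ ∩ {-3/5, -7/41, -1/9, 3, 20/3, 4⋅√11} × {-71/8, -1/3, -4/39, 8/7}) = ∅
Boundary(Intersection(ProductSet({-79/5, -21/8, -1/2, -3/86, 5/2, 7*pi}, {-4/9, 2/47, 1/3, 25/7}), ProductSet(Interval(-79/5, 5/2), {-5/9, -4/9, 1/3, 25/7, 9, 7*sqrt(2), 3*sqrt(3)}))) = ProductSet({-79/5, -21/8, -1/2, -3/86, 5/2}, {-4/9, 1/3, 25/7})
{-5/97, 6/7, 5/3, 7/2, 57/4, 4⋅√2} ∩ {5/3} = {5/3}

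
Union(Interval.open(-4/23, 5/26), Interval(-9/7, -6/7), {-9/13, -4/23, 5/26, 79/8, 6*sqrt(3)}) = Union({-9/13, 79/8, 6*sqrt(3)}, Interval(-9/7, -6/7), Interval(-4/23, 5/26))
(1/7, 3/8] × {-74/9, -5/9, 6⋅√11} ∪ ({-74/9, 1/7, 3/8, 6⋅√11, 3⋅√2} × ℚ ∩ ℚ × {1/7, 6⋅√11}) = ({-74/9, 1/7, 3/8} × {1/7}) ∪ ((1/7, 3/8] × {-74/9, -5/9, 6⋅√11})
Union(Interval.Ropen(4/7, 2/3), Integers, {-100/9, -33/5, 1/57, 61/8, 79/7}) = Union({-100/9, -33/5, 1/57, 61/8, 79/7}, Integers, Interval.Ropen(4/7, 2/3))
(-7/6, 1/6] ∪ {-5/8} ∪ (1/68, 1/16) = (-7/6, 1/6]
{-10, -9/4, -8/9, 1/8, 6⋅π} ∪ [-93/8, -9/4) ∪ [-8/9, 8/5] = [-93/8, -9/4] ∪ [-8/9, 8/5] ∪ {6⋅π}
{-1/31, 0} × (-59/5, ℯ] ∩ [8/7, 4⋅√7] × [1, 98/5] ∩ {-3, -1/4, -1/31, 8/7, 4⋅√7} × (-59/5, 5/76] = ∅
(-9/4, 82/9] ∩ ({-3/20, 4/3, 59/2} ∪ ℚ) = ℚ ∩ (-9/4, 82/9]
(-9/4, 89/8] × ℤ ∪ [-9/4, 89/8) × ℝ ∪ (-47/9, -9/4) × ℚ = ((-47/9, -9/4) × ℚ) ∪ ([-9/4, 89/8) × ℝ) ∪ ((-9/4, 89/8] × ℤ)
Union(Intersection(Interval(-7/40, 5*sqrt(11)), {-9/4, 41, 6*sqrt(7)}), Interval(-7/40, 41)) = Interval(-7/40, 41)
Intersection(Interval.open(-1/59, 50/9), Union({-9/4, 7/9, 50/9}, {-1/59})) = {7/9}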